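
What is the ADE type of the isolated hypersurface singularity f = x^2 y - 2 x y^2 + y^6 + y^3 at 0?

D_{7}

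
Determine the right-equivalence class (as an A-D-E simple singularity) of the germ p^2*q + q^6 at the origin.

The Hessian of f at 0 is [[0, 0], [0, 0]] with rank 0, so corank 2. A Groebner basis of the Jacobian ideal J(f) in C{p,q} is {p^2/6 + q^5, p^3, p*q}; counting standard monomials gives mu = 7. Corank 2; j^3 = p^2*q has shape L^2 M (L != M), so D-series; mu = 7 gives D_7.

D7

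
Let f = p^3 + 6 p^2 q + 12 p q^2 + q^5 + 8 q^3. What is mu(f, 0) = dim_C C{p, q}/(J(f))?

8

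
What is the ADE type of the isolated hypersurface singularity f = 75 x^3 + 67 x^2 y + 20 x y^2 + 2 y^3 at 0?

D_{4}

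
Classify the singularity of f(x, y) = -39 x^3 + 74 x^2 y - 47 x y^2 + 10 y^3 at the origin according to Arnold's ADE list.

The Hessian of f at 0 has rank 0. Corank 2; j^3 = -(3*x - 2*y)*(13*x^2 - 16*x*y + 5*y^2) splits into three distinct lines over C (the quadratic factor has nonzero discriminant), so D_4.

D4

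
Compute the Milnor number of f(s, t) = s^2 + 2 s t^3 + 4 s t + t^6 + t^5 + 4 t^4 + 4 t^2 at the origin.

4

The Hessian of f at 0 has rank 1. Corank 1: A-series; mu = 4 gives A_4.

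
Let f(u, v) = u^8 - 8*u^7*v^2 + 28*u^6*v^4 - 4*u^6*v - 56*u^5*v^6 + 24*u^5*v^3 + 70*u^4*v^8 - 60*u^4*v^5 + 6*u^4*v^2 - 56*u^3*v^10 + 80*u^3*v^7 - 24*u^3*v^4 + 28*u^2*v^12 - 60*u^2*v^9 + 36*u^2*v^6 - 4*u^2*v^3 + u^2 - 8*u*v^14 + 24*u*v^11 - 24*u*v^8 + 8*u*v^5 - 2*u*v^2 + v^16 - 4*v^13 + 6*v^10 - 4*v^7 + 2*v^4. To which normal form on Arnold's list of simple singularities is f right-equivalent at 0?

The Hessian of f at 0 is [[2, 0], [0, 0]] with rank 1, so corank 1. A Groebner basis of the Jacobian ideal J(f) in C{u,v} is {u^2, u*v, -u + v^2}; counting standard monomials gives mu = 3. Corank 1: A-series; mu = 3 gives A_3.

A_3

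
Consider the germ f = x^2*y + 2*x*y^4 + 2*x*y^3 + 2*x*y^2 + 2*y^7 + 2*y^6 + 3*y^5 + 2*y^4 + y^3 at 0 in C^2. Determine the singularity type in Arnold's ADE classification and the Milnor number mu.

The Hessian of f at 0 has rank 0. Corank 2; j^3 = y*(x + y)^2 has shape L^2 M (L != M), so D-series; mu = 8 gives D_8.

Type D_8, Milnor number mu = 8.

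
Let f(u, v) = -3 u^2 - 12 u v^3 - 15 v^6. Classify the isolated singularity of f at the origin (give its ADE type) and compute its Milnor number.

The Hessian of f at 0 is [[-6, 0], [0, 0]] with rank 1, so corank 1. A Groebner basis of the Jacobian ideal J(f) in C{u,v} is {u*v^2, u/2 + v^3, u^2}; counting standard monomials gives mu = 5. Corank 1: A-series; mu = 5 gives A_5.

Type A_5, Milnor number mu = 5.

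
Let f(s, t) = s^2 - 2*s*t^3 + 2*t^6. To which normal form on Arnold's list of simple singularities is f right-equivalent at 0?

The Hessian of f at 0 is [[2, 0], [0, 0]] with rank 1, so corank 1. A Groebner basis of the Jacobian ideal J(f) in C{s,t} is {s*t^2, -s + t^3, s^2}; counting standard monomials gives mu = 5. Corank 1: A-series; mu = 5 gives A_5.

A_{5}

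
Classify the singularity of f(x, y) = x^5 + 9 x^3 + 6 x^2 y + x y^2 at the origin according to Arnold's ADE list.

D_{6}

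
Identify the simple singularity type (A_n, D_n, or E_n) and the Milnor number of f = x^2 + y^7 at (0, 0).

The Hessian of f at 0 is [[2, 0], [0, 0]] with rank 1, so corank 1. A Groebner basis of the Jacobian ideal J(f) in C{x,y} is {y^6, x}; counting standard monomials gives mu = 6. Corank 1: A-series; mu = 6 gives A_6.

Type A_6, Milnor number mu = 6.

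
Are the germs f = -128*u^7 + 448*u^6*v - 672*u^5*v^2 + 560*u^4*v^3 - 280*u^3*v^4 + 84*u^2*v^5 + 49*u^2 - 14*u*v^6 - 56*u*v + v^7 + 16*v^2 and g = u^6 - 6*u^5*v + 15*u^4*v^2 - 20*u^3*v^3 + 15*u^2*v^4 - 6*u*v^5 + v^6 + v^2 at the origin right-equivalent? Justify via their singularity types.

The Hessian of f at 0 is [[98, -56], [-56, 32]] with rank 1, so corank 1. A Groebner basis of the Jacobian ideal J(f) in C{u,v} is {v^6, u - 4*v/7}; counting standard monomials gives mu = 6. Corank 1: A-series; mu = 6 gives A_6. The Hessian of g at 0 is [[0, 0], [0, 2]] with rank 1, so corank 1. A Groebner basis of the Jacobian ideal J(g) in C{u,v} is {u^5, v}; counting standard monomials gives mu = 5. Corank 1: A-series; mu = 5 gives A_5. f is A_6 but g is A_5, hence not right-equivalent.

No.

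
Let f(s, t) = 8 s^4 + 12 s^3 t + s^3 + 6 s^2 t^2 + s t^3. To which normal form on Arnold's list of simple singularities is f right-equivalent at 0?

E7

The Hessian of f at 0 has rank 0. Corank 2; j^3 = s^3 is a perfect cube, so E-series; the 4-jet and mu = 7 give E_7.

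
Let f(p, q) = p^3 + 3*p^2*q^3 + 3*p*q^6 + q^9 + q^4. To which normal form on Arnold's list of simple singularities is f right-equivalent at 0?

The Hessian of f at 0 has rank 0. Corank 2; j^3 = p^3 is a perfect cube, so E-series; the 4-jet and mu = 6 give E_6.

E_6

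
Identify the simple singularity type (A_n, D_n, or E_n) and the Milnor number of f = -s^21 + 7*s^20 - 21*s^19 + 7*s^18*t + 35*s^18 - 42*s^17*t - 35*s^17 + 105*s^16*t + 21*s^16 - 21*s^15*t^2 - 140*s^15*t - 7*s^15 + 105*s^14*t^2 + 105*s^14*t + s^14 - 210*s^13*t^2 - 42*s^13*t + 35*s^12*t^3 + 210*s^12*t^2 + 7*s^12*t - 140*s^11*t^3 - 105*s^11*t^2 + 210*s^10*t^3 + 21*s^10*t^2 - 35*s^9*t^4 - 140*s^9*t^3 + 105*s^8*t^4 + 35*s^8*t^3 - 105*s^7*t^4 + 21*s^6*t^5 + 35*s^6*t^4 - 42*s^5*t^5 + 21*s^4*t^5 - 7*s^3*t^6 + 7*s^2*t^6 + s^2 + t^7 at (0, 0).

Type A_6, Milnor number mu = 6.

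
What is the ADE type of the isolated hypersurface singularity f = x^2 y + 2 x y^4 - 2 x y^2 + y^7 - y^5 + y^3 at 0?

The Hessian of f at 0 has rank 0. Corank 2; j^3 = y*(x - y)^2 has shape L^2 M (L != M), so D-series; mu = 6 gives D_6.

D_6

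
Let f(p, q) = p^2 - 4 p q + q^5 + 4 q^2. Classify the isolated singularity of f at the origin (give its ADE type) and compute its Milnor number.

The Hessian of f at 0 has rank 1. Corank 1: A-series; mu = 4 gives A_4.

Type A4, Milnor number mu = 4.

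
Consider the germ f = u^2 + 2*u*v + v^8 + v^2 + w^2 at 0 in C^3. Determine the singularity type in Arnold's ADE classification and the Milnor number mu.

Type A7, Milnor number mu = 7.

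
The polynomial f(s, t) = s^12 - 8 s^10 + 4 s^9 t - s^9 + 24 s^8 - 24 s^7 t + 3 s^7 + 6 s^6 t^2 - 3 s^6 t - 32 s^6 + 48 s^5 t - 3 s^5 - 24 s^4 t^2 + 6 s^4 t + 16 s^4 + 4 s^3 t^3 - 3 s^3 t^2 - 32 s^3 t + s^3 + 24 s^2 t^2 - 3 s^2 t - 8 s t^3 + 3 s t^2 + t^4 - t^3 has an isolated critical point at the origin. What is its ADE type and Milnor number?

Type E6, Milnor number mu = 6.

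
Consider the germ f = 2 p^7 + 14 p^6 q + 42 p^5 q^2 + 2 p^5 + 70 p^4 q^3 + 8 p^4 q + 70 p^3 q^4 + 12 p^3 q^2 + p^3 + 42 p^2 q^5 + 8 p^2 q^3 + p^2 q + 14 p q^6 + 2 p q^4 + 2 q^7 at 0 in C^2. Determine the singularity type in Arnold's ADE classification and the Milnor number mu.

The Hessian of f at 0 is [[0, 0], [0, 0]] with rank 0, so corank 2. A Groebner basis of the Jacobian ideal J(f) in C{p,q} is {-p^2/6 + p*q^3, 5*p^2/3 + p*q + q^4, p^3, p^2*q}; counting standard monomials gives mu = 8. Corank 2; j^3 = p^2*(p + q) has shape L^2 M (L != M), so D-series; mu = 8 gives D_8.

Type D_{8}, Milnor number mu = 8.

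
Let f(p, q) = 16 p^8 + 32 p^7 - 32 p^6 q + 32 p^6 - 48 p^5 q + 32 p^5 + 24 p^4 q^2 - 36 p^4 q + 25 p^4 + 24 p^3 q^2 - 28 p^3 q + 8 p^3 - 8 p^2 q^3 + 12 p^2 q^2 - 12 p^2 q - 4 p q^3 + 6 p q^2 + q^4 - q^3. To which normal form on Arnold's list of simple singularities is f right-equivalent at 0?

E_6

The Hessian of f at 0 is [[0, 0], [0, 0]] with rank 0, so corank 2. A Groebner basis of the Jacobian ideal J(f) in C{p,q} is {p^3 + 3*p^2 - 3*p*q + 3*q^2/4, p^2*q + 5*p^2 - 5*p*q + 5*q^2/4, 8*p^2 + p*q^2 - 8*p*q + 2*q^2, 12*p^2 - 12*p*q + q^3 + 3*q^2}; counting standard monomials gives mu = 6. Corank 2; j^3 = (2*p - q)^3 is a perfect cube, so E-series; the 4-jet and mu = 6 give E_6.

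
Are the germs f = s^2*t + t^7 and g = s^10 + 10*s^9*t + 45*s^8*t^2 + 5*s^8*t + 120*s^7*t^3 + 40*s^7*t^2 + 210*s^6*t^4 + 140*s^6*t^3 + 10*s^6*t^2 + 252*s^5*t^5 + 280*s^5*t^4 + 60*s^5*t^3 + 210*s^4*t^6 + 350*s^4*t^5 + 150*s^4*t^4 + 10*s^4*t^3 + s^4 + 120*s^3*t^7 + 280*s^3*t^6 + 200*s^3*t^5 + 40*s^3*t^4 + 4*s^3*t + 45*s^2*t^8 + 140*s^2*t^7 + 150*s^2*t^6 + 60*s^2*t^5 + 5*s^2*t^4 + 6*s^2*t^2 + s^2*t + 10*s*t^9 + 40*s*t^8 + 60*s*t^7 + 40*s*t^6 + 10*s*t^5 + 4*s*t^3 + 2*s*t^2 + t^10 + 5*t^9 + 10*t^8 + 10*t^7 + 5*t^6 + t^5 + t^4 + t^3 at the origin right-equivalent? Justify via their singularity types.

The Hessian of f at 0 is [[0, 0], [0, 0]] with rank 0, so corank 2. A Groebner basis of the Jacobian ideal J(f) in C{s,t} is {s^2/7 + t^6, s^3, s*t}; counting standard monomials gives mu = 8. Corank 2; j^3 = s^2*t has shape L^2 M (L != M), so D-series; mu = 8 gives D_8. The Hessian of g at 0 is [[0, 0], [0, 0]] with rank 0, so corank 2. A Groebner basis of the Jacobian ideal J(g) in C{s,t} is {s^2/5 + t^4 - t^2/5, s^3 + t^3, s*t + t^2}; counting standard monomials gives mu = 6. Corank 2; j^3 = t*(s + t)^2 has shape L^2 M (L != M), so D-series; mu = 6 gives D_6. f is D_8 but g is D_6, hence not right-equivalent.

No.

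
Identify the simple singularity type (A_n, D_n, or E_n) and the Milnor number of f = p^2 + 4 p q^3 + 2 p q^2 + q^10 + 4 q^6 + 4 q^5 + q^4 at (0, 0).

Type A9, Milnor number mu = 9.

The Hessian of f at 0 is [[2, 0], [0, 0]] with rank 1, so corank 1. A Groebner basis of the Jacobian ideal J(f) in C{p,q} is {p^4 + p^3/12 + p^2*q/8 - 5*p^2/48 - 7*p*q^2/48 + p*q/48 - p/96 - q^2/96, p^3*q - p^3/2 - p^2*q/2 + 3*p^2/8 + p*q^2/2 - p*q/16 + p/32 + q^2/32, p^3/3 + p^2*q^2 - p^2*q/2 + p^2/3 + 5*p*q^2/12 - p*q/24 + p/48 + q^2/48, p/2 + q^3 + q^2/2}; counting standard monomials gives mu = 9. Corank 1: A-series; mu = 9 gives A_9.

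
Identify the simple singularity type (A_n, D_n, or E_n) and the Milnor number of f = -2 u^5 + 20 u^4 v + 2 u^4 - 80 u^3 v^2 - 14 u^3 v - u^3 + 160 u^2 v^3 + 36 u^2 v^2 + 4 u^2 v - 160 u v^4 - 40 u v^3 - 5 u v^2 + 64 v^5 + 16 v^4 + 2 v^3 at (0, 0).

The Hessian of f at 0 has rank 0. Corank 2; j^3 = -(u - 2*v)*(u - v)^2 has shape L^2 M (L != M), so D-series; mu = 6 gives D_6.

Type D_6, Milnor number mu = 6.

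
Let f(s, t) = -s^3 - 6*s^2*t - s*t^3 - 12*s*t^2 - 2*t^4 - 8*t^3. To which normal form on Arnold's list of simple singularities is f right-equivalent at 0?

E7

The Hessian of f at 0 has rank 0. Corank 2; j^3 = -(s + 2*t)^3 is a perfect cube, so E-series; the 4-jet and mu = 7 give E_7.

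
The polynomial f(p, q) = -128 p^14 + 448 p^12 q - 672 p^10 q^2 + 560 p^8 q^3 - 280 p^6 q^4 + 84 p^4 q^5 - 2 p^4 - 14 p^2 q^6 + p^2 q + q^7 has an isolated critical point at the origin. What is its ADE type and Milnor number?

The Hessian of f at 0 has rank 0. Corank 2; j^3 = p^2*q has shape L^2 M (L != M), so D-series; mu = 8 gives D_8.

Type D8, Milnor number mu = 8.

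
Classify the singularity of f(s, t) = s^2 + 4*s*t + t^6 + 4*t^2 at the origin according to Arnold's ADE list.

A_5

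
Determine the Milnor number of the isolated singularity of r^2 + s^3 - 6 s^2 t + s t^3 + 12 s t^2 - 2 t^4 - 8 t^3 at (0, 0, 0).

7

The Hessian of f at 0 has rank 1. Corank 2; j^3 = (s - 2*t)^3 is a perfect cube, so E-series; the 4-jet and mu = 7 give E_7.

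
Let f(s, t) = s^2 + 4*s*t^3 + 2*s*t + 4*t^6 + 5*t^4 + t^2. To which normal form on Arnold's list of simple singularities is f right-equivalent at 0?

A_3

The Hessian of f at 0 is [[2, 2], [2, 2]] with rank 1, so corank 1. A Groebner basis of the Jacobian ideal J(f) in C{s,t} is {t^3, s + t}; counting standard monomials gives mu = 3. Corank 1: A-series; mu = 3 gives A_3.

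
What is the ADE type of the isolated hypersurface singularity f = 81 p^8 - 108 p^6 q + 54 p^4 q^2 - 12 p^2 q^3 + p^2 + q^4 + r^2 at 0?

The Hessian of f at 0 has rank 2. Corank 1: A-series; mu = 3 gives A_3.

A3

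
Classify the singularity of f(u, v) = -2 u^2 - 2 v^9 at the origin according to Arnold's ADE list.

A8

The Hessian of f at 0 has rank 1. Corank 1: A-series; mu = 8 gives A_8.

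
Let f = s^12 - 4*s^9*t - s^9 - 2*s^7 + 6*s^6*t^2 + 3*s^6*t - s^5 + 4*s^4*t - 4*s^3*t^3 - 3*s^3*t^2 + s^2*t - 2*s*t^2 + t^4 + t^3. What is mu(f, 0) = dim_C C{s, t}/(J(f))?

5

The Hessian of f at 0 has rank 0. Corank 2; j^3 = t*(s - t)^2 has shape L^2 M (L != M), so D-series; mu = 5 gives D_5.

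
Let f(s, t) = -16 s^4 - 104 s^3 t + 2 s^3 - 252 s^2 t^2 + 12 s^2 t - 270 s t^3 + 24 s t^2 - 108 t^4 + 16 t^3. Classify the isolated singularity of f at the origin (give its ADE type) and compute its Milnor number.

The Hessian of f at 0 has rank 0. Corank 2; j^3 = 2*(s + 2*t)^3 is a perfect cube, so E-series; the 4-jet and mu = 7 give E_7.

Type E_{7}, Milnor number mu = 7.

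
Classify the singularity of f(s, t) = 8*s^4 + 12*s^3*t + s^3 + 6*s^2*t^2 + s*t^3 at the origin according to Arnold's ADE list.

E7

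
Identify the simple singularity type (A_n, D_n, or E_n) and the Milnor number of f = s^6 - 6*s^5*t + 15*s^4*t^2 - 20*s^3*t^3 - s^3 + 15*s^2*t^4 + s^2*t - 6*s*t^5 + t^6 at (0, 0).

Type D_{7}, Milnor number mu = 7.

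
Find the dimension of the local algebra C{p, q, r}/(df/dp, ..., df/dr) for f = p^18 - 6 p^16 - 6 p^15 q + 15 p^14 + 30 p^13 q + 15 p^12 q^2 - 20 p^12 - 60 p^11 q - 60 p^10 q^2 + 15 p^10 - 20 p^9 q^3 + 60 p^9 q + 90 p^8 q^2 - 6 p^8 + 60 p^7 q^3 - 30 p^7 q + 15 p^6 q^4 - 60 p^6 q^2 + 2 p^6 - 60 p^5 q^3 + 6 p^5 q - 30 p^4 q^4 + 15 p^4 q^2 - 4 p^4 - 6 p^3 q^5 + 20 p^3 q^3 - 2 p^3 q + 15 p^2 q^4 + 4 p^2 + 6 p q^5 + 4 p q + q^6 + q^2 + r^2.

5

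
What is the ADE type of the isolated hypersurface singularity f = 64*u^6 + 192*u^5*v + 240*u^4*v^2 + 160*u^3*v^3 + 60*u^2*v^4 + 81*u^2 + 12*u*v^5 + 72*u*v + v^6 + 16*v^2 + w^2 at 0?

The Hessian of f at 0 is [[162, 72, 0], [72, 32, 0], [0, 0, 2]] with rank 2, so corank 1. A Groebner basis of the Jacobian ideal J(f) in C{u,v,w} is {v^5, u + 4*v/9, w}; counting standard monomials gives mu = 5. Corank 1: A-series; mu = 5 gives A_5.

A5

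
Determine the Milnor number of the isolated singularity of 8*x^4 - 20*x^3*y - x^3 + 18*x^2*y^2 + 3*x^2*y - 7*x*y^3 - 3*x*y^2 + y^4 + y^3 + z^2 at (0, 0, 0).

The Hessian of f at 0 is [[0, 0, 0], [0, 0, 0], [0, 0, 2]] with rank 1, so corank 2. A Groebner basis of the Jacobian ideal J(f) in C{x,y,z} is {3*x^2/4 - 3*x*y/2 + y^4 - y^3/4 + 3*y^2/4, x^3 - 9*x^2/4 + 9*x*y/2 - y^3/4 - 9*y^2/4, x^2*y - 7*x^2/4 + 7*x*y/2 - 5*y^3/12 - 7*y^2/4, -x^2 + x*y^2 + 2*x*y - 2*y^3/3 - y^2, z}; counting standard monomials gives mu = 7. Corank 2; j^3 = -(x - y)^3 is a perfect cube, so E-series; the 4-jet and mu = 7 give E_7.

7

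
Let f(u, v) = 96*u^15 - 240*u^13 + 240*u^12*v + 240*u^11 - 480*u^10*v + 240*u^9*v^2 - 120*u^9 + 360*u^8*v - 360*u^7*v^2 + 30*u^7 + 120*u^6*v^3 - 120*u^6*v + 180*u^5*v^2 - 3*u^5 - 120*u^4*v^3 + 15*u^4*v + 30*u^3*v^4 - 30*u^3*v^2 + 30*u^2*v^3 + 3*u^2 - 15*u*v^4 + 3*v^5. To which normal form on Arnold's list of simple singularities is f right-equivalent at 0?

A_{4}

The Hessian of f at 0 is [[6, 0], [0, 0]] with rank 1, so corank 1. A Groebner basis of the Jacobian ideal J(f) in C{u,v} is {v^4, u}; counting standard monomials gives mu = 4. Corank 1: A-series; mu = 4 gives A_4.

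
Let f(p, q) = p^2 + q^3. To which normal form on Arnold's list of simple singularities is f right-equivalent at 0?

The Hessian of f at 0 has rank 1. Corank 1: A-series; mu = 2 gives A_2.

A_{2}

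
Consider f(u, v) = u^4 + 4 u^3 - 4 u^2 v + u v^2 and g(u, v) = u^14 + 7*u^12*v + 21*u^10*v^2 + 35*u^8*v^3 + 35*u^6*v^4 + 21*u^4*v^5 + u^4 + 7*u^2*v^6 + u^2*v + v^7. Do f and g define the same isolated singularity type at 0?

The Hessian of f at 0 has rank 0. Corank 2; j^3 = u*(2*u - v)^2 has shape L^2 M (L != M), so D-series; mu = 5 gives D_5. The Hessian of g at 0 has rank 0. Corank 2; j^3 = u^2*v has shape L^2 M (L != M), so D-series; mu = 8 gives D_8. f is D_5 but g is D_8, hence not right-equivalent.

No.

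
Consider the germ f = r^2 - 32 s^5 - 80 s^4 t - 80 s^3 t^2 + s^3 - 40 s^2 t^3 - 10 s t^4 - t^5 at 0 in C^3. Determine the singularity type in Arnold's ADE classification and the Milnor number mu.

The Hessian of f at 0 has rank 1. Corank 2; j^3 = s^3 is a perfect cube, so E-series; the 5-jet and mu = 8 give E_8.

Type E_{8}, Milnor number mu = 8.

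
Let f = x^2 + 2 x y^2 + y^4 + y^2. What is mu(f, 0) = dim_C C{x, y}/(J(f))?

1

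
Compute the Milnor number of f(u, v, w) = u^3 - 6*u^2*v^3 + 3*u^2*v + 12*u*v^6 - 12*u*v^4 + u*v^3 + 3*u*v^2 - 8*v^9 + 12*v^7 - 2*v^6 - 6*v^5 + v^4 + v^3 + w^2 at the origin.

The Hessian of f at 0 has rank 1. Corank 2; j^3 = (u + v)^3 is a perfect cube, so E-series; the 4-jet and mu = 7 give E_7.

7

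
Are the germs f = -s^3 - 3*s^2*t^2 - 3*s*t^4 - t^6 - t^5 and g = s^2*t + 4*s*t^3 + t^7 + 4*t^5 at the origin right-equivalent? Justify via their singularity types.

No.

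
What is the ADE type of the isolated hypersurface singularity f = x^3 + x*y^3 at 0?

E_7

The Hessian of f at 0 has rank 0. Corank 2; j^3 = x^3 is a perfect cube, so E-series; the 4-jet and mu = 7 give E_7.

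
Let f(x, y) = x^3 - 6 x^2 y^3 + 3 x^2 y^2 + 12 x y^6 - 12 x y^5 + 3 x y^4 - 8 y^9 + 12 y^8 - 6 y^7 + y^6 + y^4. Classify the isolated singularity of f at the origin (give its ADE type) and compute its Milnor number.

The Hessian of f at 0 is [[0, 0], [0, 0]] with rank 0, so corank 2. A Groebner basis of the Jacobian ideal J(f) in C{x,y} is {x^3, x^2*y, x^2/2 + x*y^2, y^3}; counting standard monomials gives mu = 6. Corank 2; j^3 = x^3 is a perfect cube, so E-series; the 4-jet and mu = 6 give E_6.

Type E_{6}, Milnor number mu = 6.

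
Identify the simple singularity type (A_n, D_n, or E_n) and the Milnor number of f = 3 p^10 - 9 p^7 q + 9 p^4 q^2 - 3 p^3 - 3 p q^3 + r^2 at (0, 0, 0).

Type E7, Milnor number mu = 7.

The Hessian of f at 0 has rank 1. Corank 2; j^3 = -3*p^3 is a perfect cube, so E-series; the 4-jet and mu = 7 give E_7.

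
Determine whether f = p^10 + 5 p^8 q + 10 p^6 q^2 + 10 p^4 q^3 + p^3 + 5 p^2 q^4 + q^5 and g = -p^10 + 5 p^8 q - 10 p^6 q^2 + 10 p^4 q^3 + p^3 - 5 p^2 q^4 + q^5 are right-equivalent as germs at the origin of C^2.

Yes.

The Hessian of f at 0 is [[0, 0], [0, 0]] with rank 0, so corank 2. A Groebner basis of the Jacobian ideal J(f) in C{p,q} is {q^4, p^2}; counting standard monomials gives mu = 8. Corank 2; j^3 = p^3 is a perfect cube, so E-series; the 5-jet and mu = 8 give E_8. The Hessian of g at 0 is [[0, 0], [0, 0]] with rank 0, so corank 2. A Groebner basis of the Jacobian ideal J(g) in C{p,q} is {q^4, p^2}; counting standard monomials gives mu = 8. Corank 2; j^3 = p^3 is a perfect cube, so E-series; the 5-jet and mu = 8 give E_8. Both have type E_8, hence right-equivalent.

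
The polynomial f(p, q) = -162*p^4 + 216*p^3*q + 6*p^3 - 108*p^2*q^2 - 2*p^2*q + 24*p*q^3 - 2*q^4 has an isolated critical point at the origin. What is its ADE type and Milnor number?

Type D_{5}, Milnor number mu = 5.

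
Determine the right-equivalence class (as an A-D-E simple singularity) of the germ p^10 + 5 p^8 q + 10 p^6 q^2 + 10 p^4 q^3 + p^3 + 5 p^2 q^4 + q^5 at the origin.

The Hessian of f at 0 has rank 0. Corank 2; j^3 = p^3 is a perfect cube, so E-series; the 5-jet and mu = 8 give E_8.

E_{8}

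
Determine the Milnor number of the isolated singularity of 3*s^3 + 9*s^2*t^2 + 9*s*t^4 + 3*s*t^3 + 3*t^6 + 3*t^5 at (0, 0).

7

The Hessian of f at 0 is [[0, 0], [0, 0]] with rank 0, so corank 2. A Groebner basis of the Jacobian ideal J(f) in C{s,t} is {-s^2 + t^4 - t^3/3, s^3, s^2*t + s^2/3 + t^3/9, s^2 + s*t^2 + t^3/3}; counting standard monomials gives mu = 7. Corank 2; j^3 = 3*s^3 is a perfect cube, so E-series; the 4-jet and mu = 7 give E_7.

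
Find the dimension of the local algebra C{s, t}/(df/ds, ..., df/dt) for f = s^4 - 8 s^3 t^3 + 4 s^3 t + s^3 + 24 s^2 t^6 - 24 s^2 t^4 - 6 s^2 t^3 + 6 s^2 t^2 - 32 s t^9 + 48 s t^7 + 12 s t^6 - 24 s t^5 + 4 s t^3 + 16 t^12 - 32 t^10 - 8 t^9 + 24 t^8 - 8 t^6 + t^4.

The Hessian of f at 0 is [[0, 0], [0, 0]] with rank 0, so corank 2. A Groebner basis of the Jacobian ideal J(f) in C{s,t} is {t^4, s*t^2 + t^3/3, s^2}; counting standard monomials gives mu = 6. Corank 2; j^3 = s^3 is a perfect cube, so E-series; the 4-jet and mu = 6 give E_6.

6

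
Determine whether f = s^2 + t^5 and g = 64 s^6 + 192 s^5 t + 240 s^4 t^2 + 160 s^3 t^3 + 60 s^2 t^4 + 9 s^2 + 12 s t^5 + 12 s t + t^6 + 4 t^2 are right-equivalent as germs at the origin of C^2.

The Hessian of f at 0 has rank 1. Corank 1: A-series; mu = 4 gives A_4. The Hessian of g at 0 has rank 1. Corank 1: A-series; mu = 5 gives A_5. f is A_4 but g is A_5, hence not right-equivalent.

No.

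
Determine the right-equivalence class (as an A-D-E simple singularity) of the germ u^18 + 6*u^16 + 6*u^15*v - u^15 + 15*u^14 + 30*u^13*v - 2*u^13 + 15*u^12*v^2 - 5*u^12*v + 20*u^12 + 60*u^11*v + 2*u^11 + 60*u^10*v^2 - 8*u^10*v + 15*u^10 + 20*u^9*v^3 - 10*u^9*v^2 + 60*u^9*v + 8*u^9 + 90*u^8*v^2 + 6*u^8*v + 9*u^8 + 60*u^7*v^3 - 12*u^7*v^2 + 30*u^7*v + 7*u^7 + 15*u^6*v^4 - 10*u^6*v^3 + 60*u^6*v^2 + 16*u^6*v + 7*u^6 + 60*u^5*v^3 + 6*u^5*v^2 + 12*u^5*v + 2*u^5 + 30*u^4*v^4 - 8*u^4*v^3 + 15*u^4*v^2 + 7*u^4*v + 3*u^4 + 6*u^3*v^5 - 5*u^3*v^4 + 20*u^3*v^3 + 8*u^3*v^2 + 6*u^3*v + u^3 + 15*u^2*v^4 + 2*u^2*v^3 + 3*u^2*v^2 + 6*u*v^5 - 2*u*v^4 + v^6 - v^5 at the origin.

The Hessian of f at 0 is [[0, 0], [0, 0]] with rank 0, so corank 2. A Groebner basis of the Jacobian ideal J(f) in C{u,v} is {-u^2/8 + u*v^3 - u*v^2/4, u^2/2 + u*v^2 + v^4, u^3, u^2*v + u^2/4 + u*v^2/2}; counting standard monomials gives mu = 8. Corank 2; j^3 = u^3 is a perfect cube, so E-series; the 5-jet and mu = 8 give E_8.

E_8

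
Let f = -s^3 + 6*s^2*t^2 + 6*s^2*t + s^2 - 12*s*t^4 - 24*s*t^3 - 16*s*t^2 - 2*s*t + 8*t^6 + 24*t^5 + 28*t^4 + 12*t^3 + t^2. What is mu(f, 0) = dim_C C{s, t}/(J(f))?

2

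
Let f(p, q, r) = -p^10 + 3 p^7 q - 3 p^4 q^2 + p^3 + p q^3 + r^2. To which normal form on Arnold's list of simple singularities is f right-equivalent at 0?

The Hessian of f at 0 is [[0, 0, 0], [0, 0, 0], [0, 0, 2]] with rank 1, so corank 2. A Groebner basis of the Jacobian ideal J(f) in C{p,q,r} is {p^3, p*q^2, 3*p^2 + q^3, r}; counting standard monomials gives mu = 7. Corank 2; j^3 = p^3 is a perfect cube, so E-series; the 4-jet and mu = 7 give E_7.

E_7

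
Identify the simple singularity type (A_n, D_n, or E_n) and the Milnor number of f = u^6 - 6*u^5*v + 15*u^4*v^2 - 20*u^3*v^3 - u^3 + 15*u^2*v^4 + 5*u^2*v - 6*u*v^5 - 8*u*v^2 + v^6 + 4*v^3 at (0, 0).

Type D_7, Milnor number mu = 7.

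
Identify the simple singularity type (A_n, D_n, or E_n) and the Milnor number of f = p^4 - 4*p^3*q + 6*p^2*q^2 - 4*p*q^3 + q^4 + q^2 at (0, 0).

Type A3, Milnor number mu = 3.

The Hessian of f at 0 has rank 1. Corank 1: A-series; mu = 3 gives A_3.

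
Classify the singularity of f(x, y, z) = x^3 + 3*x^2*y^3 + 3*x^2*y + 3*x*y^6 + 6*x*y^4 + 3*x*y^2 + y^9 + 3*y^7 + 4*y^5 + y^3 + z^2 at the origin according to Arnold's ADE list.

The Hessian of f at 0 is [[0, 0, 0], [0, 0, 0], [0, 0, 2]] with rank 1, so corank 2. A Groebner basis of the Jacobian ideal J(f) in C{x,y,z} is {x^2/2 + x*y^3 + x*y + y^2/2, y^4, x^3 - 3*x*y^2 - 2*y^3, x^2*y + 2*x*y^2 + y^3, z}; counting standard monomials gives mu = 8. Corank 2; j^3 = (x + y)^3 is a perfect cube, so E-series; the 5-jet and mu = 8 give E_8.

E_{8}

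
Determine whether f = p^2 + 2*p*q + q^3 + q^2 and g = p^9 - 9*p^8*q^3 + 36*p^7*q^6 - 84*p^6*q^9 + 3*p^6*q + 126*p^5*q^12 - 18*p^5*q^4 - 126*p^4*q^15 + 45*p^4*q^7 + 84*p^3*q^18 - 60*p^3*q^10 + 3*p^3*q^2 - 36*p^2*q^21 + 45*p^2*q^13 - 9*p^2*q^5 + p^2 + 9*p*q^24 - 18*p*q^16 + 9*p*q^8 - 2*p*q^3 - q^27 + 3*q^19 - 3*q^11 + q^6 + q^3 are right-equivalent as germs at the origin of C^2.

The Hessian of f at 0 has rank 1. Corank 1: A-series; mu = 2 gives A_2. The Hessian of g at 0 has rank 1. Corank 1: A-series; mu = 2 gives A_2. Both have type A_2, hence right-equivalent.

Yes.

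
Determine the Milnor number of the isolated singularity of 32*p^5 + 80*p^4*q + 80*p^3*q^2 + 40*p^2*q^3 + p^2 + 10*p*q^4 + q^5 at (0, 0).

4

The Hessian of f at 0 has rank 1. Corank 1: A-series; mu = 4 gives A_4.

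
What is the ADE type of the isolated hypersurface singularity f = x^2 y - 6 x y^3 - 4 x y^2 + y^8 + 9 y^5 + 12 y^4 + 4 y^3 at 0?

D_9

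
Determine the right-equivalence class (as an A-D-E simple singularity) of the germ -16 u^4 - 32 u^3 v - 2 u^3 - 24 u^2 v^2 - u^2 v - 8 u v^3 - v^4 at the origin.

D5

The Hessian of f at 0 has rank 0. Corank 2; j^3 = -u^2*(2*u + v) has shape L^2 M (L != M), so D-series; mu = 5 gives D_5.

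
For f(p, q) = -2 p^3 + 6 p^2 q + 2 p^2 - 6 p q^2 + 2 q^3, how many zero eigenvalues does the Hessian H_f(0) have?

1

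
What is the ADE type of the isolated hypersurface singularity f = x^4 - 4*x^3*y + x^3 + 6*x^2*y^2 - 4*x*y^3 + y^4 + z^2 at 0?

The Hessian of f at 0 is [[0, 0, 0], [0, 0, 0], [0, 0, 2]] with rank 1, so corank 2. A Groebner basis of the Jacobian ideal J(f) in C{x,y,z} is {y^4, x*y^2 - y^3/3, x^2, z}; counting standard monomials gives mu = 6. Corank 2; j^3 = x^3 is a perfect cube, so E-series; the 4-jet and mu = 6 give E_6.

E6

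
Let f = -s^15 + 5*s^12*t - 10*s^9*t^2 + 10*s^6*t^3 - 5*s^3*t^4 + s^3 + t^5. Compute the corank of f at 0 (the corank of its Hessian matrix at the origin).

2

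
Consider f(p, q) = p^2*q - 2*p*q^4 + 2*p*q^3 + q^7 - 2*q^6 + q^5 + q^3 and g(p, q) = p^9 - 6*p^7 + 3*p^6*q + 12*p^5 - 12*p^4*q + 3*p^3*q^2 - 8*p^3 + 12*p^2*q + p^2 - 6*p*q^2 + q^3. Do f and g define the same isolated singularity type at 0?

No.

The Hessian of f at 0 has rank 0. Corank 2; j^3 = q*(p^2 + q^2) splits into three distinct lines over C (the quadratic factor has nonzero discriminant), so D_4. The Hessian of g at 0 has rank 1. Corank 1: A-series; mu = 2 gives A_2. f is D_4 but g is A_2, hence not right-equivalent.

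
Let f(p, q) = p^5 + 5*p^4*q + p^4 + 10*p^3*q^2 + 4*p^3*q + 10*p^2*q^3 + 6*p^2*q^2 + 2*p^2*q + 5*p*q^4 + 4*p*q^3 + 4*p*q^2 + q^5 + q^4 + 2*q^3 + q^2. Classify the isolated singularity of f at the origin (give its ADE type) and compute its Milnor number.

Type A4, Milnor number mu = 4.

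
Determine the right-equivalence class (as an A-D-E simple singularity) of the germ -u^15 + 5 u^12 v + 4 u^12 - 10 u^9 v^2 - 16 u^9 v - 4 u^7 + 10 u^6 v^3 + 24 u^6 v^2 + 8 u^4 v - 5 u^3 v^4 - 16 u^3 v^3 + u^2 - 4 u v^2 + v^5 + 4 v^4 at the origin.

The Hessian of f at 0 has rank 1. Corank 1: A-series; mu = 4 gives A_4.

A_4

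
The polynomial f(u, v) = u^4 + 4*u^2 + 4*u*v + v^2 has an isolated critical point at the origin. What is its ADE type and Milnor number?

Type A3, Milnor number mu = 3.

The Hessian of f at 0 has rank 1. Corank 1: A-series; mu = 3 gives A_3.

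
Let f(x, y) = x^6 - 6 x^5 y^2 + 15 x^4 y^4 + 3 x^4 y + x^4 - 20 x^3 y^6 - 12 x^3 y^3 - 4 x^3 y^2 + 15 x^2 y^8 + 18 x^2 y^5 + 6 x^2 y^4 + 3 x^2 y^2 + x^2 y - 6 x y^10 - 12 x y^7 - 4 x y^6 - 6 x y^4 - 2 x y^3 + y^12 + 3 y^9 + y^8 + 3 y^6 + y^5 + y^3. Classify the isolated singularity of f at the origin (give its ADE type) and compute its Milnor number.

The Hessian of f at 0 is [[0, 0], [0, 0]] with rank 0, so corank 2. A Groebner basis of the Jacobian ideal J(f) in C{x,y} is {y^3, x^2 + 3*y^2, x*y}; counting standard monomials gives mu = 4. Corank 2; j^3 = y*(x^2 + y^2) splits into three distinct lines over C (the quadratic factor has nonzero discriminant), so D_4.

Type D_{4}, Milnor number mu = 4.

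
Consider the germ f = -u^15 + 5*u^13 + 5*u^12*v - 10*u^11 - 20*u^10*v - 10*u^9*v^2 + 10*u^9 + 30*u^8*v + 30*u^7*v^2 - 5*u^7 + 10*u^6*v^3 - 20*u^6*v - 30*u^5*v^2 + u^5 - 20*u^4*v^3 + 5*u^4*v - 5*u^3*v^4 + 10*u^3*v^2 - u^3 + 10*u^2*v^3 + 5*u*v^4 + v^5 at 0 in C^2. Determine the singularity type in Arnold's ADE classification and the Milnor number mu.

Type E_{8}, Milnor number mu = 8.

The Hessian of f at 0 has rank 0. Corank 2; j^3 = -u^3 is a perfect cube, so E-series; the 5-jet and mu = 8 give E_8.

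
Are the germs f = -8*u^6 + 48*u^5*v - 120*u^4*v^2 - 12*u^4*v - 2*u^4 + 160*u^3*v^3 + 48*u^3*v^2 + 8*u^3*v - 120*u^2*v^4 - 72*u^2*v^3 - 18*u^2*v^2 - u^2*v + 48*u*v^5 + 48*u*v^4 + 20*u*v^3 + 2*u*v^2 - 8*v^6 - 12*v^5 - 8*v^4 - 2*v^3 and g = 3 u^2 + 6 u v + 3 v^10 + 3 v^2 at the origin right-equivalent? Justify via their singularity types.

No.

The Hessian of f at 0 is [[0, 0], [0, 0]] with rank 0, so corank 2. A Groebner basis of the Jacobian ideal J(f) in C{u,v} is {v^3, u^2 + 2*v^2, u*v - v^2}; counting standard monomials gives mu = 4. Corank 2; j^3 = -v*(u^2 - 2*u*v + 2*v^2) splits into three distinct lines over C (the quadratic factor has nonzero discriminant), so D_4. The Hessian of g at 0 is [[6, 6], [6, 6]] with rank 1, so corank 1. A Groebner basis of the Jacobian ideal J(g) in C{u,v} is {v^9, u + v}; counting standard monomials gives mu = 9. Corank 1: A-series; mu = 9 gives A_9. f is D_4 but g is A_9, hence not right-equivalent.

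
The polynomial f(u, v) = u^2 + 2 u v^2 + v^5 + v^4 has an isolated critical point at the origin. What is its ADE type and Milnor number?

Type A_4, Milnor number mu = 4.

The Hessian of f at 0 has rank 1. Corank 1: A-series; mu = 4 gives A_4.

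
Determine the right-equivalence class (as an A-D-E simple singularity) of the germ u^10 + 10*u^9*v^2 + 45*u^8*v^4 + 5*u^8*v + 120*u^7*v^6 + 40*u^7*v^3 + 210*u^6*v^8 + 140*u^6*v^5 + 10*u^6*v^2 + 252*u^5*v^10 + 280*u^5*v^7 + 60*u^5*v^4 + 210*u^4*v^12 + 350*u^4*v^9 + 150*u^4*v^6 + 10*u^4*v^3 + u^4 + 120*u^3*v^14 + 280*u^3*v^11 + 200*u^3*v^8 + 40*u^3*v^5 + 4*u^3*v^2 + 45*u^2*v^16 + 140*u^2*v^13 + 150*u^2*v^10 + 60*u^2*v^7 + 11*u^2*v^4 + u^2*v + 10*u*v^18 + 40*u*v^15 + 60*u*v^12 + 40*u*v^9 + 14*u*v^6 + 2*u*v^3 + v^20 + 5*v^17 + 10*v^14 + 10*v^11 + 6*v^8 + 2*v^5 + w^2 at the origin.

D_{6}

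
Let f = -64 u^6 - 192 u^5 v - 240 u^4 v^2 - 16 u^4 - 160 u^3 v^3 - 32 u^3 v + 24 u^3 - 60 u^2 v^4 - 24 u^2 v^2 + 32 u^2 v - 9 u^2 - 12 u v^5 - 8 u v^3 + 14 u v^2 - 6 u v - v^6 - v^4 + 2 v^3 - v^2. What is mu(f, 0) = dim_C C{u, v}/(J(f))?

5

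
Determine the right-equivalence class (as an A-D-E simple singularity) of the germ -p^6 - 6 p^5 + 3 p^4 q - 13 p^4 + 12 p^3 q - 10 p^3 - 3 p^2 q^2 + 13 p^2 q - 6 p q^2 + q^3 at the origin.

D_4

The Hessian of f at 0 has rank 0. Corank 2; j^3 = -(2*p - q)*(5*p^2 - 4*p*q + q^2) splits into three distinct lines over C (the quadratic factor has nonzero discriminant), so D_4.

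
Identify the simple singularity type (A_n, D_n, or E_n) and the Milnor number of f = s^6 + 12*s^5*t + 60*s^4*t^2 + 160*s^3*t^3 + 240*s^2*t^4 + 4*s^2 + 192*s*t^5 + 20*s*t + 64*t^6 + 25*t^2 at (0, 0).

Type A_{5}, Milnor number mu = 5.

The Hessian of f at 0 is [[8, 20], [20, 50]] with rank 1, so corank 1. A Groebner basis of the Jacobian ideal J(f) in C{s,t} is {t^5, s + 5*t/2}; counting standard monomials gives mu = 5. Corank 1: A-series; mu = 5 gives A_5.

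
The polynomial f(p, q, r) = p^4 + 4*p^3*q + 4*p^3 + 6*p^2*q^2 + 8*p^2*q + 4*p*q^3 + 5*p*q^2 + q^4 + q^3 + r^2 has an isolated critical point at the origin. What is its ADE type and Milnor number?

The Hessian of f at 0 has rank 1. Corank 2; j^3 = (p + q)*(2*p + q)^2 has shape L^2 M (L != M), so D-series; mu = 5 gives D_5.

Type D_5, Milnor number mu = 5.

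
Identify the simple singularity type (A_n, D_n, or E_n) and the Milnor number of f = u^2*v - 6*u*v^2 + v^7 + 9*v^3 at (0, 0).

Type D_{8}, Milnor number mu = 8.

The Hessian of f at 0 has rank 0. Corank 2; j^3 = v*(u - 3*v)^2 has shape L^2 M (L != M), so D-series; mu = 8 gives D_8.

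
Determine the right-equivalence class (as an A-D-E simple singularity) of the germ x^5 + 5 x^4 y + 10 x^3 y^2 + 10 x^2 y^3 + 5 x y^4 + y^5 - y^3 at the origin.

E_{8}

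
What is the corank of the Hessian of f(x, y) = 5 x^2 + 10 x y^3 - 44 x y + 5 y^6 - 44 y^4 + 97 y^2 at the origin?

0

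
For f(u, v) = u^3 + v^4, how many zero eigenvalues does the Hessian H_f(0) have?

Hessian at 0 has rank 0.

2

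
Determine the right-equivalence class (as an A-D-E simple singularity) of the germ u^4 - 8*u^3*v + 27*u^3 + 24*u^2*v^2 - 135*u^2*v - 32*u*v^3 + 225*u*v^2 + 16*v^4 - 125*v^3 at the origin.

E6

The Hessian of f at 0 has rank 0. Corank 2; j^3 = (3*u - 5*v)^3 is a perfect cube, so E-series; the 4-jet and mu = 6 give E_6.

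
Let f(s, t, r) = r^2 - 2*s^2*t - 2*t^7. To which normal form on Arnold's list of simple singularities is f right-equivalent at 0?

D_{8}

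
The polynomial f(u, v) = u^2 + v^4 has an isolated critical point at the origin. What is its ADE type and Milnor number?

The Hessian of f at 0 is [[2, 0], [0, 0]] with rank 1, so corank 1. A Groebner basis of the Jacobian ideal J(f) in C{u,v} is {v^3, u}; counting standard monomials gives mu = 3. Corank 1: A-series; mu = 3 gives A_3.

Type A_3, Milnor number mu = 3.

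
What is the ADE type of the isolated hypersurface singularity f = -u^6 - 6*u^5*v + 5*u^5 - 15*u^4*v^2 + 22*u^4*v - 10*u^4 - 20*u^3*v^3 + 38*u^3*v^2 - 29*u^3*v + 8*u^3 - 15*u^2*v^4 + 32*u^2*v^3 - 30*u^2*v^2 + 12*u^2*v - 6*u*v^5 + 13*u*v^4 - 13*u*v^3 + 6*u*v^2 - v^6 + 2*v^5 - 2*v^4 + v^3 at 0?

E_7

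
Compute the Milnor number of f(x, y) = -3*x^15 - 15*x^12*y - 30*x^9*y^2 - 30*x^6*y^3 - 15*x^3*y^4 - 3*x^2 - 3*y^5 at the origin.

4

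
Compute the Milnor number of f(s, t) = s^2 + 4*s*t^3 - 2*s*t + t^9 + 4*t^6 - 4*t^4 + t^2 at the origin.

8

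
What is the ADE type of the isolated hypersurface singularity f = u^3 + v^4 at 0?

The Hessian of f at 0 is [[0, 0], [0, 0]] with rank 0, so corank 2. A Groebner basis of the Jacobian ideal J(f) in C{u,v} is {v^3, u^2}; counting standard monomials gives mu = 6. Corank 2; j^3 = u^3 is a perfect cube, so E-series; the 4-jet and mu = 6 give E_6.

E6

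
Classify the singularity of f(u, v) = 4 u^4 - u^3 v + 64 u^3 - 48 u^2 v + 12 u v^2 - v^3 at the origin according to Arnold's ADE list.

The Hessian of f at 0 is [[0, 0], [0, 0]] with rank 0, so corank 2. A Groebner basis of the Jacobian ideal J(f) in C{u,v} is {196608*u^2 - 98304*u*v + v^4 + 64*v^3 + 12288*v^2, u^3 + 48*u^2 - 24*u*v + 3*v^2, u^2*v + 192*u^2 - 96*u*v + 12*v^2, 512*u^2 + u*v^2 - 256*u*v - v^3/12 + 32*v^2}; counting standard monomials gives mu = 7. Corank 2; j^3 = (4*u - v)^3 is a perfect cube, so E-series; the 4-jet and mu = 7 give E_7.

E_{7}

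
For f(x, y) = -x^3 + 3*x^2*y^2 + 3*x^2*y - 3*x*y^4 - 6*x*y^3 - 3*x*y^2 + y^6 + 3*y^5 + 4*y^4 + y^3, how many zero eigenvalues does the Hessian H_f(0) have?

2

Hessian at 0 has rank 0.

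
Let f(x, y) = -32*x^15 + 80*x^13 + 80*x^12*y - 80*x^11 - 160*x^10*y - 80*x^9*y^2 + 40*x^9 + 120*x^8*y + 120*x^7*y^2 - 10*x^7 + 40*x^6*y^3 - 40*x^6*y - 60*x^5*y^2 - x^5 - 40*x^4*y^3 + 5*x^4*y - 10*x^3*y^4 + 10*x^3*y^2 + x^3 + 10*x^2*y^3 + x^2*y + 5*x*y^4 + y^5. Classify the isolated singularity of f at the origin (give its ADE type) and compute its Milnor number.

Type D6, Milnor number mu = 6.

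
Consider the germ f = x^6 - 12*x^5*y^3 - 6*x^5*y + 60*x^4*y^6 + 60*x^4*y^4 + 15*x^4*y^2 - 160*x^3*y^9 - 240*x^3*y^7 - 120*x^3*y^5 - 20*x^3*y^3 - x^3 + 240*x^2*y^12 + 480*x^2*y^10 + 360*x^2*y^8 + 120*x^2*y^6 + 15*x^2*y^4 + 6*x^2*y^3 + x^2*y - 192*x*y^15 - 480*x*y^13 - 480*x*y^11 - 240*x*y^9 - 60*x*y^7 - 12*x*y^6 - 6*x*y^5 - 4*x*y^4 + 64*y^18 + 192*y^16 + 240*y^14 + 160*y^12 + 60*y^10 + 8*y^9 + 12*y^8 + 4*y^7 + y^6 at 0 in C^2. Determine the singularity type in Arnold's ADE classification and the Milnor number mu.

Type D_7, Milnor number mu = 7.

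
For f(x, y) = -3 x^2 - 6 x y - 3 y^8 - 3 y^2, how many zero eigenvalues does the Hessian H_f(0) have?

1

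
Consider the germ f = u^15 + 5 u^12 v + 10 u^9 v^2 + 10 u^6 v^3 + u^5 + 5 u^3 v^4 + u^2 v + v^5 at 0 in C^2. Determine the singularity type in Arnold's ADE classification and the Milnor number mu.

Type D_6, Milnor number mu = 6.

The Hessian of f at 0 has rank 0. Corank 2; j^3 = u^2*v has shape L^2 M (L != M), so D-series; mu = 6 gives D_6.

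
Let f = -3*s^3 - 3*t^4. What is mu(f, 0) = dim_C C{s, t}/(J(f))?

6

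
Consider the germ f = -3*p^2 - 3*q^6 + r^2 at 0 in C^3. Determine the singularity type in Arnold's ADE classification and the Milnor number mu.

Type A5, Milnor number mu = 5.

The Hessian of f at 0 is [[-6, 0, 0], [0, 0, 0], [0, 0, 2]] with rank 2, so corank 1. A Groebner basis of the Jacobian ideal J(f) in C{p,q,r} is {q^5, p, r}; counting standard monomials gives mu = 5. Corank 1: A-series; mu = 5 gives A_5.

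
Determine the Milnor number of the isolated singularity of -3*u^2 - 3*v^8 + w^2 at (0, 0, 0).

The Hessian of f at 0 is [[-6, 0, 0], [0, 0, 0], [0, 0, 2]] with rank 2, so corank 1. A Groebner basis of the Jacobian ideal J(f) in C{u,v,w} is {v^7, u, w}; counting standard monomials gives mu = 7. Corank 1: A-series; mu = 7 gives A_7.

7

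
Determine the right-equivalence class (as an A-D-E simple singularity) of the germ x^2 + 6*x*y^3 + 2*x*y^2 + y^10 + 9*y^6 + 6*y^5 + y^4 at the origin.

A_{9}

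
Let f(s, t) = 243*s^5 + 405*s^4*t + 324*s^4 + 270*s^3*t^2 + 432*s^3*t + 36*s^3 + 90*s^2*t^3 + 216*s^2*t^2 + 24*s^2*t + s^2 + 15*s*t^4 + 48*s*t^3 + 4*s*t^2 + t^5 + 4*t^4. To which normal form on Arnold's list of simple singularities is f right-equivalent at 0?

The Hessian of f at 0 has rank 1. Corank 1: A-series; mu = 4 gives A_4.

A4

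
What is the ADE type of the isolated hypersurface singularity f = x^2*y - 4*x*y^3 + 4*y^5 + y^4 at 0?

D5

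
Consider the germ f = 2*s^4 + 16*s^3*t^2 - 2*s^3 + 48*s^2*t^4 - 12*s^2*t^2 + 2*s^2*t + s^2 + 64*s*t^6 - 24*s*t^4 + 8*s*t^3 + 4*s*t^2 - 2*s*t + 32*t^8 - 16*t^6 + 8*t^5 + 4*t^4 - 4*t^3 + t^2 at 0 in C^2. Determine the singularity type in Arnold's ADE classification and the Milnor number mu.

Type A_3, Milnor number mu = 3.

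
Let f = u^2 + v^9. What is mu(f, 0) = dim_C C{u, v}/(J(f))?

8

The Hessian of f at 0 is [[2, 0], [0, 0]] with rank 1, so corank 1. A Groebner basis of the Jacobian ideal J(f) in C{u,v} is {v^8, u}; counting standard monomials gives mu = 8. Corank 1: A-series; mu = 8 gives A_8.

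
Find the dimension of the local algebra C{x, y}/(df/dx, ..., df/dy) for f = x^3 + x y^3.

7

The Hessian of f at 0 is [[0, 0], [0, 0]] with rank 0, so corank 2. A Groebner basis of the Jacobian ideal J(f) in C{x,y} is {x^3, x*y^2, 3*x^2 + y^3}; counting standard monomials gives mu = 7. Corank 2; j^3 = x^3 is a perfect cube, so E-series; the 4-jet and mu = 7 give E_7.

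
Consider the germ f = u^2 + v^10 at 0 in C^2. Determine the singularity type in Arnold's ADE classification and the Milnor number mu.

Type A_9, Milnor number mu = 9.

The Hessian of f at 0 has rank 1. Corank 1: A-series; mu = 9 gives A_9.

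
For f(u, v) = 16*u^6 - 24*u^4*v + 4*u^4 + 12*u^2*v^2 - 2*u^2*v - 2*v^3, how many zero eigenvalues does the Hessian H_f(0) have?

The Hessian at 0 is [[0, 0], [0, 0]] of rank 0; hence corank 2.

2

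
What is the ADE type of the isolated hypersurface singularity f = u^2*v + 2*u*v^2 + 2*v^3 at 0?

The Hessian of f at 0 has rank 0. Corank 2; j^3 = v*(u^2 + 2*u*v + 2*v^2) splits into three distinct lines over C (the quadratic factor has nonzero discriminant), so D_4.

D4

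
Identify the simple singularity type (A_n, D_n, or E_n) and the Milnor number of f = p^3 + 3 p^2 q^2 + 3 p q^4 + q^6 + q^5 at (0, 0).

Type E8, Milnor number mu = 8.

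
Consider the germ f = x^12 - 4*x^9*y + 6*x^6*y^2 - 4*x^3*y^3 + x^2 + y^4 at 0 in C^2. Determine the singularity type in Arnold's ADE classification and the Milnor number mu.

Type A_{3}, Milnor number mu = 3.

The Hessian of f at 0 is [[2, 0], [0, 0]] with rank 1, so corank 1. A Groebner basis of the Jacobian ideal J(f) in C{x,y} is {y^3, x}; counting standard monomials gives mu = 3. Corank 1: A-series; mu = 3 gives A_3.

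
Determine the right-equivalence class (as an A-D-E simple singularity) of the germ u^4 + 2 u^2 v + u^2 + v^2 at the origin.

A_1

The Hessian of f at 0 is [[2, 0], [0, 2]] with rank 2, so corank 0. A Groebner basis of the Jacobian ideal J(f) in C{u,v} is {u, v}; counting standard monomials gives mu = 1. Corank 0: nondegenerate Morse point, so A_1.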